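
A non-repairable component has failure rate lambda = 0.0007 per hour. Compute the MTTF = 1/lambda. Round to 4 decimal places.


lambda = 0.0007
MTTF = 1 / 0.0007
MTTF = 1428.5714

1428.5714


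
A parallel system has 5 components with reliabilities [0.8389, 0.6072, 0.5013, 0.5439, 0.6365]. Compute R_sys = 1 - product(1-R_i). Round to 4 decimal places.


Components: [0.8389, 0.6072, 0.5013, 0.5439, 0.6365]
(1 - 0.8389) = 0.1611, running product = 0.1611
(1 - 0.6072) = 0.3928, running product = 0.0633
(1 - 0.5013) = 0.4987, running product = 0.0316
(1 - 0.5439) = 0.4561, running product = 0.0144
(1 - 0.6365) = 0.3635, running product = 0.0052
Product of (1-R_i) = 0.0052
R_sys = 1 - 0.0052 = 0.9948

0.9948


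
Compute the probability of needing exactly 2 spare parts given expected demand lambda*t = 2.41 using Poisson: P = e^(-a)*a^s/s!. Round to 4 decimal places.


a = 2.41, s = 2
e^(-a) = e^(-2.41) = 0.0898
a^s = 2.41^2 = 5.8081
s! = 2
P = 0.0898 * 5.8081 / 2
P = 0.2608

0.2608


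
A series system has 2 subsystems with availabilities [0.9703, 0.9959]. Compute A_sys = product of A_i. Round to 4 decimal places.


Subsystems: [0.9703, 0.9959]
After subsystem 1 (A=0.9703): product = 0.9703
After subsystem 2 (A=0.9959): product = 0.9663
A_sys = 0.9663

0.9663


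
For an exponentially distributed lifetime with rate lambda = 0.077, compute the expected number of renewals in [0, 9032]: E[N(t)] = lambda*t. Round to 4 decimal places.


lambda = 0.077
t = 9032
E[N(t)] = lambda * t
E[N(t)] = 0.077 * 9032
E[N(t)] = 695.464

695.464


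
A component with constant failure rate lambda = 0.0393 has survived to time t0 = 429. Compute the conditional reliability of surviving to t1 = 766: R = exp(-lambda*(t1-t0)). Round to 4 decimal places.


lambda = 0.0393
t0 = 429, t1 = 766
t1 - t0 = 337
lambda * (t1-t0) = 0.0393 * 337 = 13.2441
R = exp(-13.2441)
R = 0.0

0.0


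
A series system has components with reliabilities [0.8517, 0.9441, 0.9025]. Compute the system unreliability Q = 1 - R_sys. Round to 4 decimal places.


Components: [0.8517, 0.9441, 0.9025]
After component 1: product = 0.8517
After component 2: product = 0.8041
After component 3: product = 0.7257
R_sys = 0.7257
Q = 1 - 0.7257 = 0.2743

0.2743


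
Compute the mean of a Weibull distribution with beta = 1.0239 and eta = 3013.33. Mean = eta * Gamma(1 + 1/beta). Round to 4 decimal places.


beta = 1.0239, eta = 3013.33
1/beta = 0.9767
1 + 1/beta = 1.9767
Gamma(1.9767) = 0.9904
Mean = 3013.33 * 0.9904
Mean = 2984.2655

2984.2655


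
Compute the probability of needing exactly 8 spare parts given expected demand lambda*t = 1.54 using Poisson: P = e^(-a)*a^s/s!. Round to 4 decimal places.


a = 1.54, s = 8
e^(-a) = e^(-1.54) = 0.2144
a^s = 1.54^8 = 31.6348
s! = 40320
P = 0.2144 * 31.6348 / 40320
P = 0.0002

0.0002


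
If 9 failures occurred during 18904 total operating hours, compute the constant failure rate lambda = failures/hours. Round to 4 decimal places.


failures = 9
total_hours = 18904
lambda = 9 / 18904
lambda = 0.0005

0.0005


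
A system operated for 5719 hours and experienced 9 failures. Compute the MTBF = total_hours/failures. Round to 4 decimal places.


total_hours = 5719
failures = 9
MTBF = 5719 / 9
MTBF = 635.4444

635.4444


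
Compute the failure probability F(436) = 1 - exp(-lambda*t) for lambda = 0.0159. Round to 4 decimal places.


lambda = 0.0159, t = 436
lambda * t = 6.9324
exp(-6.9324) = 0.001
F(t) = 1 - 0.001
F(t) = 0.999

0.999


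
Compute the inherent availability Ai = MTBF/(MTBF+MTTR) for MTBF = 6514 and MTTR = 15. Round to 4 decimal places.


MTBF = 6514
MTTR = 15
MTBF + MTTR = 6529
Ai = 6514 / 6529
Ai = 0.9977

0.9977


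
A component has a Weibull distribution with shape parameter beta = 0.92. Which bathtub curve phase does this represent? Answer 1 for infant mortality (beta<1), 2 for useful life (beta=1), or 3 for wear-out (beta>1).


beta = 0.92
Compare beta to 1:
beta < 1 => infant mortality (phase 1)
beta = 1 => useful life (phase 2)
beta > 1 => wear-out (phase 3)
Since beta = 0.92, this is infant mortality (decreasing failure rate)
Phase = 1

1


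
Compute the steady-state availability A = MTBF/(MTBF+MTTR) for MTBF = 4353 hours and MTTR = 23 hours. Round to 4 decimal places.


MTBF = 4353
MTTR = 23
MTBF + MTTR = 4376
A = 4353 / 4376
A = 0.9947

0.9947


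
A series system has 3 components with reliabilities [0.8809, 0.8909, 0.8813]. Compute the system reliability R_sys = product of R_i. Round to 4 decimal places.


Components: [0.8809, 0.8909, 0.8813]
After component 1 (R=0.8809): product = 0.8809
After component 2 (R=0.8909): product = 0.7848
After component 3 (R=0.8813): product = 0.6916
R_sys = 0.6916

0.6916


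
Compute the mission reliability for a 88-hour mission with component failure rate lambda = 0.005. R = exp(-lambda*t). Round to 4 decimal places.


lambda = 0.005
mission_time = 88
lambda * t = 0.005 * 88 = 0.44
R = exp(-0.44)
R = 0.644

0.644


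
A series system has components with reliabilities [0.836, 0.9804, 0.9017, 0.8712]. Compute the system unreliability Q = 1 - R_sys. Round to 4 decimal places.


Components: [0.836, 0.9804, 0.9017, 0.8712]
After component 1: product = 0.836
After component 2: product = 0.8196
After component 3: product = 0.739
After component 4: product = 0.6439
R_sys = 0.6439
Q = 1 - 0.6439 = 0.3561

0.3561


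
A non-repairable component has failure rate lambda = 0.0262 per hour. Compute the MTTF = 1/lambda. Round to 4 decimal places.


lambda = 0.0262
MTTF = 1 / 0.0262
MTTF = 38.1679

38.1679


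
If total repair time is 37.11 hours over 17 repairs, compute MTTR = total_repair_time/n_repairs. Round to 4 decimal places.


total_repair_time = 37.11
n_repairs = 17
MTTR = 37.11 / 17
MTTR = 2.1829

2.1829


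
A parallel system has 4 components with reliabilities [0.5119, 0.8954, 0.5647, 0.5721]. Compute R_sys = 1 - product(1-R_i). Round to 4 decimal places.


Components: [0.5119, 0.8954, 0.5647, 0.5721]
(1 - 0.5119) = 0.4881, running product = 0.4881
(1 - 0.8954) = 0.1046, running product = 0.0511
(1 - 0.5647) = 0.4353, running product = 0.0222
(1 - 0.5721) = 0.4279, running product = 0.0095
Product of (1-R_i) = 0.0095
R_sys = 1 - 0.0095 = 0.9905

0.9905


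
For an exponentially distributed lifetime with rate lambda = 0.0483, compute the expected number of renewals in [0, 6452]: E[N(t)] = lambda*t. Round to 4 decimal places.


lambda = 0.0483
t = 6452
E[N(t)] = lambda * t
E[N(t)] = 0.0483 * 6452
E[N(t)] = 311.6316

311.6316


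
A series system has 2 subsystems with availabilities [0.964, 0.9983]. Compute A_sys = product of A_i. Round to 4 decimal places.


Subsystems: [0.964, 0.9983]
After subsystem 1 (A=0.964): product = 0.964
After subsystem 2 (A=0.9983): product = 0.9624
A_sys = 0.9624

0.9624


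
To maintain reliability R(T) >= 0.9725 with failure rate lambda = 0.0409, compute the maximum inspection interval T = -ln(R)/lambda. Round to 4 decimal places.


R_target = 0.9725
lambda = 0.0409
-ln(0.9725) = 0.0279
T = 0.0279 / 0.0409
T = 0.6818

0.6818


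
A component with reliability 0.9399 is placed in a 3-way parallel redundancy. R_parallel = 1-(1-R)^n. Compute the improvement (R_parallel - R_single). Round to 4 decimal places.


R_single = 0.9399, n = 3
1 - R_single = 0.0601
(1 - R_single)^n = 0.0601^3 = 0.0002
R_parallel = 1 - 0.0002 = 0.9998
Improvement = 0.9998 - 0.9399
Improvement = 0.0599

0.0599


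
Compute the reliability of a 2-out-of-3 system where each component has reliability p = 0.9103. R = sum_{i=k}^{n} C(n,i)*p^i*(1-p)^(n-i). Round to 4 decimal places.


k = 2, n = 3, p = 0.9103
i=2: C(3,2)=3 * 0.9103^2 * 0.0897^1 = 0.223
i=3: C(3,3)=1 * 0.9103^3 * 0.0897^0 = 0.7543
R = sum of terms = 0.9773

0.9773


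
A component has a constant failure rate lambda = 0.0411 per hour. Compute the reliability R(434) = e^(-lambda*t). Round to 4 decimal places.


lambda = 0.0411
t = 434
lambda * t = 17.8374
R(t) = e^(-17.8374)
R(t) = 0.0

0.0


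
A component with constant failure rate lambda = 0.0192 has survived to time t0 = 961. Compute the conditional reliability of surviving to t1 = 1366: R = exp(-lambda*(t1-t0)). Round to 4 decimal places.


lambda = 0.0192
t0 = 961, t1 = 1366
t1 - t0 = 405
lambda * (t1-t0) = 0.0192 * 405 = 7.776
R = exp(-7.776)
R = 0.0004

0.0004


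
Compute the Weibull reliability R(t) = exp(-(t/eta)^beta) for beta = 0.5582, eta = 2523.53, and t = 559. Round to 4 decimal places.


beta = 0.5582, eta = 2523.53, t = 559
t/eta = 559 / 2523.53 = 0.2215
(t/eta)^beta = 0.2215^0.5582 = 0.4311
R(t) = exp(-0.4311)
R(t) = 0.6498

0.6498


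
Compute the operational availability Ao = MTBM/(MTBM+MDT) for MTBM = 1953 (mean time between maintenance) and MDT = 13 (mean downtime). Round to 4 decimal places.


MTBM = 1953
MDT = 13
MTBM + MDT = 1966
Ao = 1953 / 1966
Ao = 0.9934

0.9934


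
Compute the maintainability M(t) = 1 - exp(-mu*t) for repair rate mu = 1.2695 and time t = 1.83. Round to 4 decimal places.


mu = 1.2695, t = 1.83
mu * t = 1.2695 * 1.83 = 2.3232
exp(-2.3232) = 0.098
M(t) = 1 - 0.098
M(t) = 0.902

0.902


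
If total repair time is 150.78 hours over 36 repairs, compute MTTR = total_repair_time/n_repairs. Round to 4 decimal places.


total_repair_time = 150.78
n_repairs = 36
MTTR = 150.78 / 36
MTTR = 4.1883

4.1883


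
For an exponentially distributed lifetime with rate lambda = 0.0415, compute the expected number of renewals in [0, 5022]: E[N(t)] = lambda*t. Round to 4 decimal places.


lambda = 0.0415
t = 5022
E[N(t)] = lambda * t
E[N(t)] = 0.0415 * 5022
E[N(t)] = 208.413

208.413


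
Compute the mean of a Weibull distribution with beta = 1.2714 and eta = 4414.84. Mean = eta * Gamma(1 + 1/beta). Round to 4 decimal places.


beta = 1.2714, eta = 4414.84
1/beta = 0.7865
1 + 1/beta = 1.7865
Gamma(1.7865) = 0.9279
Mean = 4414.84 * 0.9279
Mean = 4096.4355

4096.4355


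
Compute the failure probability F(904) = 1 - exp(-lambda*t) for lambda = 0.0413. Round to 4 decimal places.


lambda = 0.0413, t = 904
lambda * t = 37.3352
exp(-37.3352) = 0.0
F(t) = 1 - 0.0
F(t) = 1.0

1.0


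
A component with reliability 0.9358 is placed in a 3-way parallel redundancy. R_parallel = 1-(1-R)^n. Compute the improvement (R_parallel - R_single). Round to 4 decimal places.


R_single = 0.9358, n = 3
1 - R_single = 0.0642
(1 - R_single)^n = 0.0642^3 = 0.0003
R_parallel = 1 - 0.0003 = 0.9997
Improvement = 0.9997 - 0.9358
Improvement = 0.0639

0.0639


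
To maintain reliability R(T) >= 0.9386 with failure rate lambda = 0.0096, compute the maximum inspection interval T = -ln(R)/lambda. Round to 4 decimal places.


R_target = 0.9386
lambda = 0.0096
-ln(0.9386) = 0.0634
T = 0.0634 / 0.0096
T = 6.6006

6.6006


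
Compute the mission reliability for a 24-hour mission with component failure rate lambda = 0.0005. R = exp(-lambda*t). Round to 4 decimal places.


lambda = 0.0005
mission_time = 24
lambda * t = 0.0005 * 24 = 0.012
R = exp(-0.012)
R = 0.9881

0.9881


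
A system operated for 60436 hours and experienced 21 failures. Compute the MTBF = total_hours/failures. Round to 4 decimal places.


total_hours = 60436
failures = 21
MTBF = 60436 / 21
MTBF = 2877.9048

2877.9048


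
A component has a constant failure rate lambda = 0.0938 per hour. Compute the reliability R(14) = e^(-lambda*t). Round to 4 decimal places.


lambda = 0.0938
t = 14
lambda * t = 1.3132
R(t) = e^(-1.3132)
R(t) = 0.269

0.269


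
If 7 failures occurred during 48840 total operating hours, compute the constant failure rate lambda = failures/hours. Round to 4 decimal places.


failures = 7
total_hours = 48840
lambda = 7 / 48840
lambda = 0.0001

0.0001


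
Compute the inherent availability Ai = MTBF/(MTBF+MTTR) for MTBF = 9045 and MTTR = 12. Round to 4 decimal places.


MTBF = 9045
MTTR = 12
MTBF + MTTR = 9057
Ai = 9045 / 9057
Ai = 0.9987

0.9987


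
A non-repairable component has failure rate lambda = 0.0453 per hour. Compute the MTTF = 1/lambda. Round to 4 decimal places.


lambda = 0.0453
MTTF = 1 / 0.0453
MTTF = 22.0751

22.0751


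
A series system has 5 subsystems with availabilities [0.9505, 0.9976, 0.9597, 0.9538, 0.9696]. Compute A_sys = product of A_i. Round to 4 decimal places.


Subsystems: [0.9505, 0.9976, 0.9597, 0.9538, 0.9696]
After subsystem 1 (A=0.9505): product = 0.9505
After subsystem 2 (A=0.9976): product = 0.9482
After subsystem 3 (A=0.9597): product = 0.91
After subsystem 4 (A=0.9538): product = 0.868
After subsystem 5 (A=0.9696): product = 0.8416
A_sys = 0.8416

0.8416


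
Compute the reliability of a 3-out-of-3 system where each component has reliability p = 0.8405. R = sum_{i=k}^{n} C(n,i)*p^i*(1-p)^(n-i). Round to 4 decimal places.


k = 3, n = 3, p = 0.8405
i=3: C(3,3)=1 * 0.8405^3 * 0.1595^0 = 0.5938
R = sum of terms = 0.5938

0.5938


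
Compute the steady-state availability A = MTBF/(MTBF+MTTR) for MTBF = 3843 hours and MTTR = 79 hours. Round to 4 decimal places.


MTBF = 3843
MTTR = 79
MTBF + MTTR = 3922
A = 3843 / 3922
A = 0.9799

0.9799


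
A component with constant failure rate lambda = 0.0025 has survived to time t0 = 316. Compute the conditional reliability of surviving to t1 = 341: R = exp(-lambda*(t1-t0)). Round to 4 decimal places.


lambda = 0.0025
t0 = 316, t1 = 341
t1 - t0 = 25
lambda * (t1-t0) = 0.0025 * 25 = 0.0625
R = exp(-0.0625)
R = 0.9394

0.9394


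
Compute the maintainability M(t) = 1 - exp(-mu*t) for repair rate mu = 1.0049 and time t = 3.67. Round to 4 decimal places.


mu = 1.0049, t = 3.67
mu * t = 1.0049 * 3.67 = 3.688
exp(-3.688) = 0.025
M(t) = 1 - 0.025
M(t) = 0.975

0.975


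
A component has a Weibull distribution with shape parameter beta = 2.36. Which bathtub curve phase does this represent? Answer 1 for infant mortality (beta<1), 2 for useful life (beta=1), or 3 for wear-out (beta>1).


beta = 2.36
Compare beta to 1:
beta < 1 => infant mortality (phase 1)
beta = 1 => useful life (phase 2)
beta > 1 => wear-out (phase 3)
Since beta = 2.36, this is wear-out (increasing failure rate)
Phase = 3

3


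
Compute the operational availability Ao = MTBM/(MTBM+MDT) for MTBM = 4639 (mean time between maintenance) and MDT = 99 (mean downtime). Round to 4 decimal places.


MTBM = 4639
MDT = 99
MTBM + MDT = 4738
Ao = 4639 / 4738
Ao = 0.9791

0.9791


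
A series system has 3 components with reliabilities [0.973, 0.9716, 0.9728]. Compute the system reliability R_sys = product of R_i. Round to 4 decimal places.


Components: [0.973, 0.9716, 0.9728]
After component 1 (R=0.973): product = 0.973
After component 2 (R=0.9716): product = 0.9454
After component 3 (R=0.9728): product = 0.9197
R_sys = 0.9197

0.9197


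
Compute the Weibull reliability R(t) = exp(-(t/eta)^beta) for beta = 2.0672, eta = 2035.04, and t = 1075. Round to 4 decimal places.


beta = 2.0672, eta = 2035.04, t = 1075
t/eta = 1075 / 2035.04 = 0.5282
(t/eta)^beta = 0.5282^2.0672 = 0.2673
R(t) = exp(-0.2673)
R(t) = 0.7654

0.7654


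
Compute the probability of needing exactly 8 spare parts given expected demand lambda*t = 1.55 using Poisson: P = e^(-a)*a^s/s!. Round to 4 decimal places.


a = 1.55, s = 8
e^(-a) = e^(-1.55) = 0.2122
a^s = 1.55^8 = 33.3161
s! = 40320
P = 0.2122 * 33.3161 / 40320
P = 0.0002

0.0002


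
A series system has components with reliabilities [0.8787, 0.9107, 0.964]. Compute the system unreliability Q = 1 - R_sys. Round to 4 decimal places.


Components: [0.8787, 0.9107, 0.964]
After component 1: product = 0.8787
After component 2: product = 0.8002
After component 3: product = 0.7714
R_sys = 0.7714
Q = 1 - 0.7714 = 0.2286

0.2286


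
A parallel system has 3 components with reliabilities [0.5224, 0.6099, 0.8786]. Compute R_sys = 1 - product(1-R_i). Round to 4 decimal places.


Components: [0.5224, 0.6099, 0.8786]
(1 - 0.5224) = 0.4776, running product = 0.4776
(1 - 0.6099) = 0.3901, running product = 0.1863
(1 - 0.8786) = 0.1214, running product = 0.0226
Product of (1-R_i) = 0.0226
R_sys = 1 - 0.0226 = 0.9774

0.9774


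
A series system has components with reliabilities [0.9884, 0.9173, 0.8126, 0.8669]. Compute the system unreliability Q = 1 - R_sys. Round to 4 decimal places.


Components: [0.9884, 0.9173, 0.8126, 0.8669]
After component 1: product = 0.9884
After component 2: product = 0.9067
After component 3: product = 0.7368
After component 4: product = 0.6387
R_sys = 0.6387
Q = 1 - 0.6387 = 0.3613

0.3613


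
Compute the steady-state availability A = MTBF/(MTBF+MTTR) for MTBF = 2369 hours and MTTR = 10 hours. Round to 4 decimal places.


MTBF = 2369
MTTR = 10
MTBF + MTTR = 2379
A = 2369 / 2379
A = 0.9958

0.9958


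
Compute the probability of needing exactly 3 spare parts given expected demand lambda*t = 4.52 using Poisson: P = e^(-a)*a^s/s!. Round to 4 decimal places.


a = 4.52, s = 3
e^(-a) = e^(-4.52) = 0.0109
a^s = 4.52^3 = 92.3454
s! = 6
P = 0.0109 * 92.3454 / 6
P = 0.1676

0.1676


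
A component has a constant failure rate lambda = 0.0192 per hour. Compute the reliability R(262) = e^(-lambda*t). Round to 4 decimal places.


lambda = 0.0192
t = 262
lambda * t = 5.0304
R(t) = e^(-5.0304)
R(t) = 0.0065

0.0065


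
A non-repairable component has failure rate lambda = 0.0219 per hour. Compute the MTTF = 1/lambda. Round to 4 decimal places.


lambda = 0.0219
MTTF = 1 / 0.0219
MTTF = 45.6621

45.6621


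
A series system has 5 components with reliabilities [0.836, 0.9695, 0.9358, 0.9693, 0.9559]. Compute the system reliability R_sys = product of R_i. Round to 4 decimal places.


Components: [0.836, 0.9695, 0.9358, 0.9693, 0.9559]
After component 1 (R=0.836): product = 0.836
After component 2 (R=0.9695): product = 0.8105
After component 3 (R=0.9358): product = 0.7585
After component 4 (R=0.9693): product = 0.7352
After component 5 (R=0.9559): product = 0.7028
R_sys = 0.7028

0.7028


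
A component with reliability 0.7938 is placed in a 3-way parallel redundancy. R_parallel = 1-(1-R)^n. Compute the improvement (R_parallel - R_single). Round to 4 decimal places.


R_single = 0.7938, n = 3
1 - R_single = 0.2062
(1 - R_single)^n = 0.2062^3 = 0.0088
R_parallel = 1 - 0.0088 = 0.9912
Improvement = 0.9912 - 0.7938
Improvement = 0.1974

0.1974


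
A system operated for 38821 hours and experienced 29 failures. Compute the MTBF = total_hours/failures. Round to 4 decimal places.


total_hours = 38821
failures = 29
MTBF = 38821 / 29
MTBF = 1338.6552

1338.6552


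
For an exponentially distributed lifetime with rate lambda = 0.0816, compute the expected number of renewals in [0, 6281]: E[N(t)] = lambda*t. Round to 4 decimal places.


lambda = 0.0816
t = 6281
E[N(t)] = lambda * t
E[N(t)] = 0.0816 * 6281
E[N(t)] = 512.5296

512.5296


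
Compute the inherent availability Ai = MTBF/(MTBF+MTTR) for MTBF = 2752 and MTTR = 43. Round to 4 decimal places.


MTBF = 2752
MTTR = 43
MTBF + MTTR = 2795
Ai = 2752 / 2795
Ai = 0.9846

0.9846


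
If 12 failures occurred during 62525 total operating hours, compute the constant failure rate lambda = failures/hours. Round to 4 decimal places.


failures = 12
total_hours = 62525
lambda = 12 / 62525
lambda = 0.0002

0.0002


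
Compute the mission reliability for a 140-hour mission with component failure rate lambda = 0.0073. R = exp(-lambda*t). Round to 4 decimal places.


lambda = 0.0073
mission_time = 140
lambda * t = 0.0073 * 140 = 1.022
R = exp(-1.022)
R = 0.3599

0.3599


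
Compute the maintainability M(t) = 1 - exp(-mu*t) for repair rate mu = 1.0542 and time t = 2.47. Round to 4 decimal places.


mu = 1.0542, t = 2.47
mu * t = 1.0542 * 2.47 = 2.6039
exp(-2.6039) = 0.074
M(t) = 1 - 0.074
M(t) = 0.926

0.926


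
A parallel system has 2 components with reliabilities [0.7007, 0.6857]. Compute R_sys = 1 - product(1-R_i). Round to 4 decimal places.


Components: [0.7007, 0.6857]
(1 - 0.7007) = 0.2993, running product = 0.2993
(1 - 0.6857) = 0.3143, running product = 0.0941
Product of (1-R_i) = 0.0941
R_sys = 1 - 0.0941 = 0.9059

0.9059


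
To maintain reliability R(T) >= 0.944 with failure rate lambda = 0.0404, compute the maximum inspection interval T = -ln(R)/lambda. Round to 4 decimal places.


R_target = 0.944
lambda = 0.0404
-ln(0.944) = 0.0576
T = 0.0576 / 0.0404
T = 1.4265

1.4265


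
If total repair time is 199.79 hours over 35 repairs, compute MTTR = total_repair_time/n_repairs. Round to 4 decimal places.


total_repair_time = 199.79
n_repairs = 35
MTTR = 199.79 / 35
MTTR = 5.7083

5.7083


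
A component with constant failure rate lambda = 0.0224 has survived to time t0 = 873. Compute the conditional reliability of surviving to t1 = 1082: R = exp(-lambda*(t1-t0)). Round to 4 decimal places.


lambda = 0.0224
t0 = 873, t1 = 1082
t1 - t0 = 209
lambda * (t1-t0) = 0.0224 * 209 = 4.6816
R = exp(-4.6816)
R = 0.0093

0.0093


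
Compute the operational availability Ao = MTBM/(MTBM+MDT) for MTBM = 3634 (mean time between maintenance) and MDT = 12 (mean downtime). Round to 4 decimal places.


MTBM = 3634
MDT = 12
MTBM + MDT = 3646
Ao = 3634 / 3646
Ao = 0.9967

0.9967


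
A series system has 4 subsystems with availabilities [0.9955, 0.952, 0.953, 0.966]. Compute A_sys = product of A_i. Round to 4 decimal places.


Subsystems: [0.9955, 0.952, 0.953, 0.966]
After subsystem 1 (A=0.9955): product = 0.9955
After subsystem 2 (A=0.952): product = 0.9477
After subsystem 3 (A=0.953): product = 0.9032
After subsystem 4 (A=0.966): product = 0.8725
A_sys = 0.8725

0.8725


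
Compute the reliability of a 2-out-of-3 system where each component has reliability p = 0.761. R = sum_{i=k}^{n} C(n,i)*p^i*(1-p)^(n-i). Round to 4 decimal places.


k = 2, n = 3, p = 0.761
i=2: C(3,2)=3 * 0.761^2 * 0.239^1 = 0.4152
i=3: C(3,3)=1 * 0.761^3 * 0.239^0 = 0.4407
R = sum of terms = 0.8559

0.8559


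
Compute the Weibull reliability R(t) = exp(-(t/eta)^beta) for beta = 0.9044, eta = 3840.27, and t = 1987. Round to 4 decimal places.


beta = 0.9044, eta = 3840.27, t = 1987
t/eta = 1987 / 3840.27 = 0.5174
(t/eta)^beta = 0.5174^0.9044 = 0.5511
R(t) = exp(-0.5511)
R(t) = 0.5763

0.5763


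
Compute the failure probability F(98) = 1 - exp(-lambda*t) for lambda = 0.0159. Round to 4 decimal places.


lambda = 0.0159, t = 98
lambda * t = 1.5582
exp(-1.5582) = 0.2105
F(t) = 1 - 0.2105
F(t) = 0.7895

0.7895


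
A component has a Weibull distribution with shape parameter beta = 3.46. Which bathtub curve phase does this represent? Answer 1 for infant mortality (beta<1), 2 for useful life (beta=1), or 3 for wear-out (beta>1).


beta = 3.46
Compare beta to 1:
beta < 1 => infant mortality (phase 1)
beta = 1 => useful life (phase 2)
beta > 1 => wear-out (phase 3)
Since beta = 3.46, this is wear-out (increasing failure rate)
Phase = 3

3


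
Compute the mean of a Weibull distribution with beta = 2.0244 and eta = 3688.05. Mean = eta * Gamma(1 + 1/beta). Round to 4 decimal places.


beta = 2.0244, eta = 3688.05
1/beta = 0.494
1 + 1/beta = 1.494
Gamma(1.494) = 0.886
Mean = 3688.05 * 0.886
Mean = 3267.7861

3267.7861


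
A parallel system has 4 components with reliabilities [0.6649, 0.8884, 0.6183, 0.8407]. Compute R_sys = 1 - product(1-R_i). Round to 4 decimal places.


Components: [0.6649, 0.8884, 0.6183, 0.8407]
(1 - 0.6649) = 0.3351, running product = 0.3351
(1 - 0.8884) = 0.1116, running product = 0.0374
(1 - 0.6183) = 0.3817, running product = 0.0143
(1 - 0.8407) = 0.1593, running product = 0.0023
Product of (1-R_i) = 0.0023
R_sys = 1 - 0.0023 = 0.9977

0.9977


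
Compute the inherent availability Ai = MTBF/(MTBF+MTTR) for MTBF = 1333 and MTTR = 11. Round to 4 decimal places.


MTBF = 1333
MTTR = 11
MTBF + MTTR = 1344
Ai = 1333 / 1344
Ai = 0.9918

0.9918


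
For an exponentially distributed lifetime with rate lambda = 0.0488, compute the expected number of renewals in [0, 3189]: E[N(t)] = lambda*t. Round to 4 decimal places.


lambda = 0.0488
t = 3189
E[N(t)] = lambda * t
E[N(t)] = 0.0488 * 3189
E[N(t)] = 155.6232

155.6232


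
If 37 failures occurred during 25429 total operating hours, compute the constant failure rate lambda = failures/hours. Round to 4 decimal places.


failures = 37
total_hours = 25429
lambda = 37 / 25429
lambda = 0.0015

0.0015


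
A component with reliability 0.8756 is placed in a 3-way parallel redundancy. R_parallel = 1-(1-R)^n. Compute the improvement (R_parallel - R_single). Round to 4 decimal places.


R_single = 0.8756, n = 3
1 - R_single = 0.1244
(1 - R_single)^n = 0.1244^3 = 0.0019
R_parallel = 1 - 0.0019 = 0.9981
Improvement = 0.9981 - 0.8756
Improvement = 0.1225

0.1225


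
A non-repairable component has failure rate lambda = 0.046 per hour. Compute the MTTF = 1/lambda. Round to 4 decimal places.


lambda = 0.046
MTTF = 1 / 0.046
MTTF = 21.7391

21.7391


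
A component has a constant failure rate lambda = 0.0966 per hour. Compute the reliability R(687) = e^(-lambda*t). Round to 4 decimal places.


lambda = 0.0966
t = 687
lambda * t = 66.3642
R(t) = e^(-66.3642)
R(t) = 0.0

0.0


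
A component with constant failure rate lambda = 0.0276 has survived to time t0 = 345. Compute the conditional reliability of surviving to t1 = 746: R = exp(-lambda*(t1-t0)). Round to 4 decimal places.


lambda = 0.0276
t0 = 345, t1 = 746
t1 - t0 = 401
lambda * (t1-t0) = 0.0276 * 401 = 11.0676
R = exp(-11.0676)
R = 0.0

0.0


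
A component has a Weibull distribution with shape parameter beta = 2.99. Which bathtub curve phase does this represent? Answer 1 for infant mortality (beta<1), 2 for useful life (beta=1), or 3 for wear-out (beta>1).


beta = 2.99
Compare beta to 1:
beta < 1 => infant mortality (phase 1)
beta = 1 => useful life (phase 2)
beta > 1 => wear-out (phase 3)
Since beta = 2.99, this is wear-out (increasing failure rate)
Phase = 3

3


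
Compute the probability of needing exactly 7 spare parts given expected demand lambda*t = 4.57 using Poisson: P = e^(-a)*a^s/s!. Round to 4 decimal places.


a = 4.57, s = 7
e^(-a) = e^(-4.57) = 0.0104
a^s = 4.57^7 = 41630.67
s! = 5040
P = 0.0104 * 41630.67 / 5040
P = 0.0856

0.0856


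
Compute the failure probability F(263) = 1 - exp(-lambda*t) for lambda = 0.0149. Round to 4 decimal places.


lambda = 0.0149, t = 263
lambda * t = 3.9187
exp(-3.9187) = 0.0199
F(t) = 1 - 0.0199
F(t) = 0.9801

0.9801


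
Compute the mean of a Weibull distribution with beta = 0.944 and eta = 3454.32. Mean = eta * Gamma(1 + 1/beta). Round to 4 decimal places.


beta = 0.944, eta = 3454.32
1/beta = 1.0593
1 + 1/beta = 2.0593
Gamma(2.0593) = 1.0265
Mean = 3454.32 * 1.0265
Mean = 3546.0242

3546.0242


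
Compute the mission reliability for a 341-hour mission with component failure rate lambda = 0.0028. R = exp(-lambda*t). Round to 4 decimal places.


lambda = 0.0028
mission_time = 341
lambda * t = 0.0028 * 341 = 0.9548
R = exp(-0.9548)
R = 0.3849

0.3849


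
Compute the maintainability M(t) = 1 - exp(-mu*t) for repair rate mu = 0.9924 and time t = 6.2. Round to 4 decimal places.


mu = 0.9924, t = 6.2
mu * t = 0.9924 * 6.2 = 6.1529
exp(-6.1529) = 0.0021
M(t) = 1 - 0.0021
M(t) = 0.9979

0.9979


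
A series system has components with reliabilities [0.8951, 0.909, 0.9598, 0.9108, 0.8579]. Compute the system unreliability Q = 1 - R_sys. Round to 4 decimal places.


Components: [0.8951, 0.909, 0.9598, 0.9108, 0.8579]
After component 1: product = 0.8951
After component 2: product = 0.8136
After component 3: product = 0.7809
After component 4: product = 0.7113
After component 5: product = 0.6102
R_sys = 0.6102
Q = 1 - 0.6102 = 0.3898

0.3898


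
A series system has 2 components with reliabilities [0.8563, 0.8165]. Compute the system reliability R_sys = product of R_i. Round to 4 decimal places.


Components: [0.8563, 0.8165]
After component 1 (R=0.8563): product = 0.8563
After component 2 (R=0.8165): product = 0.6992
R_sys = 0.6992

0.6992


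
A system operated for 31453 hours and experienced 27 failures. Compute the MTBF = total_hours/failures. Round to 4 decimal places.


total_hours = 31453
failures = 27
MTBF = 31453 / 27
MTBF = 1164.9259

1164.9259


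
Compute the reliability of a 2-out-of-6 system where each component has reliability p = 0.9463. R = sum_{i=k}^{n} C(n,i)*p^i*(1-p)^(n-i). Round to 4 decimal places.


k = 2, n = 6, p = 0.9463
i=2: C(6,2)=15 * 0.9463^2 * 0.0537^4 = 0.0001
i=3: C(6,3)=20 * 0.9463^3 * 0.0537^3 = 0.0026
i=4: C(6,4)=15 * 0.9463^4 * 0.0537^2 = 0.0347
i=5: C(6,5)=6 * 0.9463^5 * 0.0537^1 = 0.2445
i=6: C(6,6)=1 * 0.9463^6 * 0.0537^0 = 0.7181
R = sum of terms = 1.0

1.0


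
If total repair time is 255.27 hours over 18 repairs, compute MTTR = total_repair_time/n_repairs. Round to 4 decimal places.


total_repair_time = 255.27
n_repairs = 18
MTTR = 255.27 / 18
MTTR = 14.1817

14.1817


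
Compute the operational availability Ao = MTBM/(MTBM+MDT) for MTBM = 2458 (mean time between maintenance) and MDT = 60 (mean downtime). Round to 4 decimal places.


MTBM = 2458
MDT = 60
MTBM + MDT = 2518
Ao = 2458 / 2518
Ao = 0.9762

0.9762


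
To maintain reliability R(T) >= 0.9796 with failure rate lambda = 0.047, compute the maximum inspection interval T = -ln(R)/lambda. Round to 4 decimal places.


R_target = 0.9796
lambda = 0.047
-ln(0.9796) = 0.0206
T = 0.0206 / 0.047
T = 0.4385

0.4385


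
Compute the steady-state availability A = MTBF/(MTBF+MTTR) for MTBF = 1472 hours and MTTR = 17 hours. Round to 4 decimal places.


MTBF = 1472
MTTR = 17
MTBF + MTTR = 1489
A = 1472 / 1489
A = 0.9886

0.9886


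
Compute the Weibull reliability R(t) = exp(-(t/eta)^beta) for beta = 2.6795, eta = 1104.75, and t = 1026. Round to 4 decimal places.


beta = 2.6795, eta = 1104.75, t = 1026
t/eta = 1026 / 1104.75 = 0.9287
(t/eta)^beta = 0.9287^2.6795 = 0.8202
R(t) = exp(-0.8202)
R(t) = 0.4403

0.4403


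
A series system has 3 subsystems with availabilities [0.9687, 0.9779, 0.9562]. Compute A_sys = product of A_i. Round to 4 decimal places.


Subsystems: [0.9687, 0.9779, 0.9562]
After subsystem 1 (A=0.9687): product = 0.9687
After subsystem 2 (A=0.9779): product = 0.9473
After subsystem 3 (A=0.9562): product = 0.9058
A_sys = 0.9058

0.9058


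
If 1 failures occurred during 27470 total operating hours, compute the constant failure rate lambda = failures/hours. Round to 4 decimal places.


failures = 1
total_hours = 27470
lambda = 1 / 27470
lambda = 0.0

0.0


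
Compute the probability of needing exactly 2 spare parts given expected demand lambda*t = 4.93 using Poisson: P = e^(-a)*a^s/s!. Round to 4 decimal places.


a = 4.93, s = 2
e^(-a) = e^(-4.93) = 0.0072
a^s = 4.93^2 = 24.3049
s! = 2
P = 0.0072 * 24.3049 / 2
P = 0.0878

0.0878


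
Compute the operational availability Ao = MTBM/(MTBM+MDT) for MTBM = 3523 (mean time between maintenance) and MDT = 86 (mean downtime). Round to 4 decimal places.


MTBM = 3523
MDT = 86
MTBM + MDT = 3609
Ao = 3523 / 3609
Ao = 0.9762

0.9762


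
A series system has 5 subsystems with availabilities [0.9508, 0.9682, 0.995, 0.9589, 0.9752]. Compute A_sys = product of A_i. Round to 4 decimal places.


Subsystems: [0.9508, 0.9682, 0.995, 0.9589, 0.9752]
After subsystem 1 (A=0.9508): product = 0.9508
After subsystem 2 (A=0.9682): product = 0.9206
After subsystem 3 (A=0.995): product = 0.916
After subsystem 4 (A=0.9589): product = 0.8783
After subsystem 5 (A=0.9752): product = 0.8565
A_sys = 0.8565

0.8565


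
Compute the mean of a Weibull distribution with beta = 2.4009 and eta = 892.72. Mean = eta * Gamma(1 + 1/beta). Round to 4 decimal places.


beta = 2.4009, eta = 892.72
1/beta = 0.4165
1 + 1/beta = 1.4165
Gamma(1.4165) = 0.8865
Mean = 892.72 * 0.8865
Mean = 791.3858

791.3858


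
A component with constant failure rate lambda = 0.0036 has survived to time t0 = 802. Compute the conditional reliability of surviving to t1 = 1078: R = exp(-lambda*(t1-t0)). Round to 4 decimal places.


lambda = 0.0036
t0 = 802, t1 = 1078
t1 - t0 = 276
lambda * (t1-t0) = 0.0036 * 276 = 0.9936
R = exp(-0.9936)
R = 0.3702

0.3702


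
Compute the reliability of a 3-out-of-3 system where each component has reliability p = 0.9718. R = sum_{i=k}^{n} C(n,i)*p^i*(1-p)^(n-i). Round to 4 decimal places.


k = 3, n = 3, p = 0.9718
i=3: C(3,3)=1 * 0.9718^3 * 0.0282^0 = 0.9178
R = sum of terms = 0.9178

0.9178


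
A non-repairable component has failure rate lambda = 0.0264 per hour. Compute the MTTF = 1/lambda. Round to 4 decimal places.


lambda = 0.0264
MTTF = 1 / 0.0264
MTTF = 37.8788

37.8788


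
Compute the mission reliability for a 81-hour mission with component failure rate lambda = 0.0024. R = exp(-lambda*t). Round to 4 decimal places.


lambda = 0.0024
mission_time = 81
lambda * t = 0.0024 * 81 = 0.1944
R = exp(-0.1944)
R = 0.8233

0.8233


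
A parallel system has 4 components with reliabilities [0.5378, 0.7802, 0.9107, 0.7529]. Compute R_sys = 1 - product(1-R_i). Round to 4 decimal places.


Components: [0.5378, 0.7802, 0.9107, 0.7529]
(1 - 0.5378) = 0.4622, running product = 0.4622
(1 - 0.7802) = 0.2198, running product = 0.1016
(1 - 0.9107) = 0.0893, running product = 0.0091
(1 - 0.7529) = 0.2471, running product = 0.0022
Product of (1-R_i) = 0.0022
R_sys = 1 - 0.0022 = 0.9978

0.9978


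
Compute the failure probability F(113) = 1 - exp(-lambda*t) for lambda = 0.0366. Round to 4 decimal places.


lambda = 0.0366, t = 113
lambda * t = 4.1358
exp(-4.1358) = 0.016
F(t) = 1 - 0.016
F(t) = 0.984

0.984


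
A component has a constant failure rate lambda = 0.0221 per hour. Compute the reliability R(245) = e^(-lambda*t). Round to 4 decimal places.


lambda = 0.0221
t = 245
lambda * t = 5.4145
R(t) = e^(-5.4145)
R(t) = 0.0045

0.0045


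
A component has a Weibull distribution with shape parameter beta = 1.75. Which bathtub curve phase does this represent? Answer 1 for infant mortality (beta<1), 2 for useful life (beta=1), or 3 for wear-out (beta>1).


beta = 1.75
Compare beta to 1:
beta < 1 => infant mortality (phase 1)
beta = 1 => useful life (phase 2)
beta > 1 => wear-out (phase 3)
Since beta = 1.75, this is wear-out (increasing failure rate)
Phase = 3

3


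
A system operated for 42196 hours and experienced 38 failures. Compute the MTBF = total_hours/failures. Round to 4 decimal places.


total_hours = 42196
failures = 38
MTBF = 42196 / 38
MTBF = 1110.4211

1110.4211


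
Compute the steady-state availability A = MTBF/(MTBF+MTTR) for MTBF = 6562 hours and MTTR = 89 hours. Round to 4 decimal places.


MTBF = 6562
MTTR = 89
MTBF + MTTR = 6651
A = 6562 / 6651
A = 0.9866

0.9866


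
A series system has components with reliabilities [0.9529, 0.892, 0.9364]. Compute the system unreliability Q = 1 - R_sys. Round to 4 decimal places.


Components: [0.9529, 0.892, 0.9364]
After component 1: product = 0.9529
After component 2: product = 0.85
After component 3: product = 0.7959
R_sys = 0.7959
Q = 1 - 0.7959 = 0.2041

0.2041


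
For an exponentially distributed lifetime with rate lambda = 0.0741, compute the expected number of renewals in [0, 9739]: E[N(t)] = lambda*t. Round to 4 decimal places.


lambda = 0.0741
t = 9739
E[N(t)] = lambda * t
E[N(t)] = 0.0741 * 9739
E[N(t)] = 721.6599

721.6599


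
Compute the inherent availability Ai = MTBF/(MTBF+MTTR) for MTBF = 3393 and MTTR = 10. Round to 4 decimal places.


MTBF = 3393
MTTR = 10
MTBF + MTTR = 3403
Ai = 3393 / 3403
Ai = 0.9971

0.9971


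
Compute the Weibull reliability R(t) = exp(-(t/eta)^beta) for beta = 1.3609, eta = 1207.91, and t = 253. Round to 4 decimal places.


beta = 1.3609, eta = 1207.91, t = 253
t/eta = 253 / 1207.91 = 0.2095
(t/eta)^beta = 0.2095^1.3609 = 0.1191
R(t) = exp(-0.1191)
R(t) = 0.8877

0.8877


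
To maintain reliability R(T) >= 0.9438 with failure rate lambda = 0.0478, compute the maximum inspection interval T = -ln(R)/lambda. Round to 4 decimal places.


R_target = 0.9438
lambda = 0.0478
-ln(0.9438) = 0.0578
T = 0.0578 / 0.0478
T = 1.2101

1.2101


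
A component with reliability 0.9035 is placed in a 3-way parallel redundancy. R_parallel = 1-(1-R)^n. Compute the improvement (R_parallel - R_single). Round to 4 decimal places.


R_single = 0.9035, n = 3
1 - R_single = 0.0965
(1 - R_single)^n = 0.0965^3 = 0.0009
R_parallel = 1 - 0.0009 = 0.9991
Improvement = 0.9991 - 0.9035
Improvement = 0.0956

0.0956


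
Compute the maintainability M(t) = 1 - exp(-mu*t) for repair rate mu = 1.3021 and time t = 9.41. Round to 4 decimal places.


mu = 1.3021, t = 9.41
mu * t = 1.3021 * 9.41 = 12.2528
exp(-12.2528) = 0.0
M(t) = 1 - 0.0
M(t) = 1.0

1.0


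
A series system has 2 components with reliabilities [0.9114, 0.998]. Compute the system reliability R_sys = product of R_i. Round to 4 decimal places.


Components: [0.9114, 0.998]
After component 1 (R=0.9114): product = 0.9114
After component 2 (R=0.998): product = 0.9096
R_sys = 0.9096

0.9096


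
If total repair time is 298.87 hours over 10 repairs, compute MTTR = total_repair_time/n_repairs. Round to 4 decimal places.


total_repair_time = 298.87
n_repairs = 10
MTTR = 298.87 / 10
MTTR = 29.887

29.887


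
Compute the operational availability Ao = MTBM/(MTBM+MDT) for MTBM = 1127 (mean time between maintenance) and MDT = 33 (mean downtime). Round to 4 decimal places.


MTBM = 1127
MDT = 33
MTBM + MDT = 1160
Ao = 1127 / 1160
Ao = 0.9716

0.9716


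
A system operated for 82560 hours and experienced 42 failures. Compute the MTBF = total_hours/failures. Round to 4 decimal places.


total_hours = 82560
failures = 42
MTBF = 82560 / 42
MTBF = 1965.7143

1965.7143


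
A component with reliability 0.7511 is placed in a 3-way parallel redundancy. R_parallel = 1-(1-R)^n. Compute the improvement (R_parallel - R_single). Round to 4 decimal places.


R_single = 0.7511, n = 3
1 - R_single = 0.2489
(1 - R_single)^n = 0.2489^3 = 0.0154
R_parallel = 1 - 0.0154 = 0.9846
Improvement = 0.9846 - 0.7511
Improvement = 0.2335

0.2335


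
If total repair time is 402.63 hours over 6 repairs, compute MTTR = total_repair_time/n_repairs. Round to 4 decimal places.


total_repair_time = 402.63
n_repairs = 6
MTTR = 402.63 / 6
MTTR = 67.105

67.105


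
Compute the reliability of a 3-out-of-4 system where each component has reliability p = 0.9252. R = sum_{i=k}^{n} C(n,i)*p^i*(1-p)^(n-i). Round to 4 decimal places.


k = 3, n = 4, p = 0.9252
i=3: C(4,3)=4 * 0.9252^3 * 0.0748^1 = 0.237
i=4: C(4,4)=1 * 0.9252^4 * 0.0748^0 = 0.7327
R = sum of terms = 0.9697

0.9697


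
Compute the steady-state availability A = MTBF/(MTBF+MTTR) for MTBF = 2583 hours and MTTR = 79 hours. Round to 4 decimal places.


MTBF = 2583
MTTR = 79
MTBF + MTTR = 2662
A = 2583 / 2662
A = 0.9703

0.9703


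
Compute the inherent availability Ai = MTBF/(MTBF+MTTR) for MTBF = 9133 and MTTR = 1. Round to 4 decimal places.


MTBF = 9133
MTTR = 1
MTBF + MTTR = 9134
Ai = 9133 / 9134
Ai = 0.9999

0.9999


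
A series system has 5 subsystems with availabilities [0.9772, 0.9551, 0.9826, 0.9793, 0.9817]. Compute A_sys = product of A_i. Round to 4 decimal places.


Subsystems: [0.9772, 0.9551, 0.9826, 0.9793, 0.9817]
After subsystem 1 (A=0.9772): product = 0.9772
After subsystem 2 (A=0.9551): product = 0.9333
After subsystem 3 (A=0.9826): product = 0.9171
After subsystem 4 (A=0.9793): product = 0.8981
After subsystem 5 (A=0.9817): product = 0.8817
A_sys = 0.8817

0.8817


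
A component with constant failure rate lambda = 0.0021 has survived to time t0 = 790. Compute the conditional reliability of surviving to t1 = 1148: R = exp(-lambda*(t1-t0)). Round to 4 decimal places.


lambda = 0.0021
t0 = 790, t1 = 1148
t1 - t0 = 358
lambda * (t1-t0) = 0.0021 * 358 = 0.7518
R = exp(-0.7518)
R = 0.4715

0.4715


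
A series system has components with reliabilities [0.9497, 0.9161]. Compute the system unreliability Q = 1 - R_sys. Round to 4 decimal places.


Components: [0.9497, 0.9161]
After component 1: product = 0.9497
After component 2: product = 0.87
R_sys = 0.87
Q = 1 - 0.87 = 0.13

0.13
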